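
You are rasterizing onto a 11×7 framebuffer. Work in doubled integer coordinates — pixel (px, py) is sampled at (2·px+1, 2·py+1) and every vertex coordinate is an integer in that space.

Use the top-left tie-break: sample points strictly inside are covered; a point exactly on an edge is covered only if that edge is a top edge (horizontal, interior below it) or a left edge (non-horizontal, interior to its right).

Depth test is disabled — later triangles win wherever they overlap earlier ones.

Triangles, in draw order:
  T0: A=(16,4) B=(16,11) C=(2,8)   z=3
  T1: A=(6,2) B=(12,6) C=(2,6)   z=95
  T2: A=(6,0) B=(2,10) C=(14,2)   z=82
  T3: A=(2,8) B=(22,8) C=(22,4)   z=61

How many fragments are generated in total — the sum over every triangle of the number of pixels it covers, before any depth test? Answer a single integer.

T0:
  2·area = 98
  edge (16, 4)→(16, 11): d=(0,7) right/bottom  bias=-1
  edge (16, 11)→(2, 8): d=(-14,-3) top-left  bias=+0
  edge (2, 8)→(16, 4): d=(14,-4) top-left  bias=+0
    (6,2)@(13, 5): e=[21,75,2] → █
    (7,2)@(15, 5): e=[7,81,10] → █
    (8,2)@(17, 5): e=[-7,87,18] → ·
    (3,3)@(7, 7): e=[63,29,6] → █
    (4,3)@(9, 7): e=[49,35,14] → █
    (5,3)@(11, 7): e=[35,41,22] → █
    (8,3)@(17, 7): e=[-7,59,46] → ·
    (3,4)@(7, 9): e=[63,1,34] → █
    (8,4)@(17, 9): e=[-7,31,74] → ·
    (3,5)@(7, 11): e=[63,-27,62] → ·
    (4,5)@(9, 11): e=[49,-21,70] → ·
    (5,5)@(11, 11): e=[35,-15,78] → ·
  covered (12 px):
    · · · · · · · · · · ·
    · · · · · · · · · · ·
    · · · · · · █ █ · · ·
    · · · █ █ █ █ █ · · ·
    · · · █ █ █ █ █ · · ·
    · · · · · · · · · · ·
    · · · · · · · · · · ·
T1:
  2·area = 40
  edge (6, 2)→(12, 6): d=(6,4) right/bottom  bias=-1
  edge (12, 6)→(2, 6): d=(-10,0) right/bottom  bias=-1
  edge (2, 6)→(6, 2): d=(4,-4) top-left  bias=+0
    (3,0)@(7, 1): e=[-10,50,0] → ·  [on edge]
    (2,1)@(5, 3): e=[10,30,0] → █  [on edge]
    (3,1)@(7, 3): e=[2,30,8] → █
    (4,1)@(9, 3): e=[-6,30,16] → ·
    (1,2)@(3, 5): e=[30,10,0] → █  [on edge]
    (4,2)@(9, 5): e=[6,10,24] → █
    (5,2)@(11, 5): e=[-2,10,32] → ·
    (0,3)@(1, 7): e=[50,-10,0] → ·  [on edge]
    (1,3)@(3, 7): e=[42,-10,8] → ·
    (2,3)@(5, 7): e=[34,-10,16] → ·
    (3,3)@(7, 7): e=[26,-10,24] → ·
    (4,3)@(9, 7): e=[18,-10,32] → ·
  covered (6 px):
    · · · · · · · · · · ·
    · · █ █ · · · · · · ·
    · █ █ █ █ · · · · · ·
    · · · · · · · · · · ·
    · · · · · · · · · · ·
    · · · · · · · · · · ·
    · · · · · · · · · · ·
T2:
  2·area = 88  (B↔C swapped to make it positive)
  edge (6, 0)→(14, 2): d=(8,2) right/bottom  bias=-1
  edge (14, 2)→(2, 10): d=(-12,8) right/bottom  bias=-1
  edge (2, 10)→(6, 0): d=(4,-10) top-left  bias=+0
    (3,0)@(7, 1): e=[6,68,14] → █
    (4,0)@(9, 1): e=[2,52,34] → █
    (5,0)@(11, 1): e=[-2,36,54] → ·
    (2,1)@(5, 3): e=[26,60,2] → █
    (5,1)@(11, 3): e=[14,12,62] → █
    (6,1)@(13, 3): e=[10,-4,82] → ·
    (2,2)@(5, 5): e=[42,36,10] → █
    (5,2)@(11, 5): e=[30,-12,70] → ·
    (2,3)@(5, 7): e=[58,12,18] → █
    (3,3)@(7, 7): e=[54,-4,38] → ·
    (4,3)@(9, 7): e=[50,-20,58] → ·
    (1,4)@(3, 9): e=[78,4,6] → █
  covered (11 px):
    · · · █ █ · · · · · ·
    · · █ █ █ █ · · · · ·
    · · █ █ █ · · · · · ·
    · · █ · · · · · · · ·
    · █ · · · · · · · · ·
    · · · · · · · · · · ·
    · · · · · · · · · · ·
T3:
  2·area = 80  (B↔C swapped to make it positive)
  edge (2, 8)→(22, 4): d=(20,-4) top-left  bias=+0
  edge (22, 4)→(22, 8): d=(0,4) right/bottom  bias=-1
  edge (22, 8)→(2, 8): d=(-20,0) right/bottom  bias=-1
    (8,2)@(17, 5): e=[0,20,60] → █  [on edge]
    (9,2)@(19, 5): e=[8,12,60] → █
    (10,2)@(21, 5): e=[16,4,60] → █
    (3,3)@(7, 7): e=[0,60,20] → █  [on edge]
    (4,3)@(9, 7): e=[8,52,20] → █
    (5,3)@(11, 7): e=[16,44,20] → █
    (6,3)@(13, 7): e=[24,36,20] → █
    (7,3)@(15, 7): e=[32,28,20] → █
    (3,4)@(7, 9): e=[40,60,-20] → ·
    (4,4)@(9, 9): e=[48,52,-20] → ·
    (5,4)@(11, 9): e=[56,44,-20] → ·
    (6,4)@(13, 9): e=[64,36,-20] → ·
  covered (11 px):
    · · · · · · · · · · ·
    · · · · · · · · · · ·
    · · · · · · · · █ █ █
    · · · █ █ █ █ █ █ █ █
    · · · · · · · · · · ·
    · · · · · · · · · · ·
    · · · · · · · · · · ·

Answer: 40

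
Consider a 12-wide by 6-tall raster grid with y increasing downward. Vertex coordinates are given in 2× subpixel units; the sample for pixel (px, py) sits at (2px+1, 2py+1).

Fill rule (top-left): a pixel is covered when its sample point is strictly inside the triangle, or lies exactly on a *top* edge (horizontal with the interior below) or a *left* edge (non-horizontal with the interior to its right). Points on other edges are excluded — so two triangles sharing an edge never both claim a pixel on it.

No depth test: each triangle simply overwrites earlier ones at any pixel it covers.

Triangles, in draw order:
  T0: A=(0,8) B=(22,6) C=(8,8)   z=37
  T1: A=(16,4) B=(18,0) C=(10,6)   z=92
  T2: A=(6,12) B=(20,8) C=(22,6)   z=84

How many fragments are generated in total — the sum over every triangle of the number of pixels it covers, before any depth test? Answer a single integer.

T0:
  2·area = 16
  edge (0, 8)→(22, 6): d=(22,-2) top-left  bias=+0
  edge (22, 6)→(8, 8): d=(-14,2) right/bottom  bias=-1
  edge (8, 8)→(0, 8): d=(-8,0) right/bottom  bias=-1
    (5,3)@(11, 7): e=[0,8,8] → #  [on edge]
    (6,3)@(13, 7): e=[4,4,8] → #
    (7,3)@(15, 7): e=[8,0,8] → ·  [on edge]
    (0,4)@(1, 9): e=[24,0,-8] → ·  [on edge]
    (5,4)@(11, 9): e=[44,-20,-8] → ·
    (6,4)@(13, 9): e=[48,-24,-8] → ·
  covered (2 px):
    · · · · · · · · · · · ·
    · · · · · · · · · · · ·
    · · · · · · · · · · · ·
    · · · · · # # · · · · ·
    · · · · · · · · · · · ·
    · · · · · · · · · · · ·
T1:
  2·area = 20  (B↔C swapped to make it positive)
  edge (16, 4)→(10, 6): d=(-6,2) right/bottom  bias=-1
  edge (10, 6)→(18, 0): d=(8,-6) top-left  bias=+0
  edge (18, 0)→(16, 4): d=(-2,4) right/bottom  bias=-1
    (8,0)@(17, 1): e=[16,2,2] → #
    (9,0)@(19, 1): e=[12,14,-6] → ·
    (7,1)@(15, 3): e=[8,6,6] → #
    (8,1)@(17, 3): e=[4,18,-2] → ·
    (9,1)@(19, 3): e=[0,30,-10] → ·  [on edge]
    (6,2)@(13, 5): e=[0,10,10] → ·  [on edge]
    (7,2)@(15, 5): e=[-4,22,2] → ·
    (3,3)@(7, 7): e=[0,-10,30] → ·  [on edge]
    (0,4)@(1, 9): e=[0,-30,50] → ·  [on edge]
  covered (2 px):
    · · · · · · · · # · · ·
    · · · · · · · # · · · ·
    · · · · · · · · · · · ·
    · · · · · · · · · · · ·
    · · · · · · · · · · · ·
    · · · · · · · · · · · ·
T2:
  2·area = 20  (B↔C swapped to make it positive)
  edge (6, 12)→(22, 6): d=(16,-6) top-left  bias=+0
  edge (22, 6)→(20, 8): d=(-2,2) right/bottom  bias=-1
  edge (20, 8)→(6, 12): d=(-14,4) right/bottom  bias=-1
    (11,2)@(23, 5): e=[-10,0,30] → ·  [on edge]
    (10,3)@(21, 7): e=[10,0,10] → ·  [on edge]
    (7,4)@(15, 9): e=[6,8,6] → #
    (8,4)@(17, 9): e=[18,4,-2] → ·
    (9,4)@(19, 9): e=[30,0,-10] → ·  [on edge]
    (4,5)@(9, 11): e=[2,16,2] → #
    (5,5)@(11, 11): e=[14,12,-6] → ·
    (7,5)@(15, 11): e=[38,4,-22] → ·
    (8,5)@(17, 11): e=[50,0,-30] → ·  [on edge]
  covered (2 px):
    · · · · · · · · · · · ·
    · · · · · · · · · · · ·
    · · · · · · · · · · · ·
    · · · · · · · · · · · ·
    · · · · · · · # · · · ·
    · · · · # · · · · · · ·

Final: 6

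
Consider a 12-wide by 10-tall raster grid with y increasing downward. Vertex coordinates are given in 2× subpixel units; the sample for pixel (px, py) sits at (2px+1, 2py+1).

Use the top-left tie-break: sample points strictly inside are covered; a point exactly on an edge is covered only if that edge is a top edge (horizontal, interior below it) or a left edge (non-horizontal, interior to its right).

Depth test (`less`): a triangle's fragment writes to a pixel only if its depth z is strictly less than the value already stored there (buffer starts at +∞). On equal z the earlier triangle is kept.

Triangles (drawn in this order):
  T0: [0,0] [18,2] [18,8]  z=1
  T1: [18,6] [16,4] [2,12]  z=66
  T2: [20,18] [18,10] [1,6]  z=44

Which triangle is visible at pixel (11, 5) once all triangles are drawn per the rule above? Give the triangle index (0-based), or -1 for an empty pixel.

T0:
  2·area = 108
  edge (0, 0)→(18, 2): d=(18,2) right/bottom  bias=-1
  edge (18, 2)→(18, 8): d=(0,6) right/bottom  bias=-1
  edge (18, 8)→(0, 0): d=(-18,-8) top-left  bias=+0
    (1,0)@(3, 1): e=[12,90,6] → █
    (2,0)@(5, 1): e=[8,78,22] → █
    (3,0)@(7, 1): e=[4,66,38] → █
    (4,0)@(9, 1): e=[0,54,54] → ·  [on edge]
    (1,1)@(3, 3): e=[48,90,-30] → ·
    (2,1)@(5, 3): e=[44,78,-14] → ·
    (3,1)@(7, 3): e=[40,66,2] → █
    (4,1)@(9, 3): e=[36,54,18] → █
    (5,1)@(11, 3): e=[32,42,34] → █
    (6,1)@(13, 3): e=[28,30,50] → █
    (7,1)@(15, 3): e=[24,18,66] → █
    (8,1)@(17, 3): e=[20,6,82] → █
  covered (13 px):
    · █ █ █ · · · · · · · ·
    · · · █ █ █ █ █ █ · · ·
    · · · · · · █ █ █ · · ·
    · · · · · · · · █ · · ·
    · · · · · · · · · · · ·
    · · · · · · · · · · · ·
    · · · · · · · · · · · ·
    · · · · · · · · · · · ·
    · · · · · · · · · · · ·
    · · · · · · · · · · · ·
T1:
  2·area = 44  (B↔C swapped to make it positive)
  edge (18, 6)→(2, 12): d=(-16,6) right/bottom  bias=-1
  edge (2, 12)→(16, 4): d=(14,-8) top-left  bias=+0
  edge (16, 4)→(18, 6): d=(2,2) right/bottom  bias=-1
    (6,0)@(13, 1): e=[110,-66,0] → ·  [on edge]
    (7,1)@(15, 3): e=[66,-22,0] → ·  [on edge]
    (7,2)@(15, 5): e=[34,6,4] → █
    (8,2)@(17, 5): e=[22,22,0] → ·  [on edge]
    (5,3)@(11, 7): e=[26,2,16] → █
    (6,3)@(13, 7): e=[14,18,12] → █
    (8,3)@(17, 7): e=[-10,50,4] → ·
    (9,3)@(19, 7): e=[-22,66,0] → ·  [on edge]
    (4,4)@(9, 9): e=[6,14,24] → █
    (5,4)@(11, 9): e=[-6,30,20] → ·
    (6,4)@(13, 9): e=[-18,46,16] → ·
    (7,4)@(15, 9): e=[-30,62,12] → ·
    (10,4)@(21, 9): e=[-66,110,0] → ·  [on edge]
    (11,5)@(23, 11): e=[-110,154,0] → ·  [on edge]
  covered (5 px):
    · · · · · · · · · · · ·
    · · · · · · · · · · · ·
    · · · · · · · █ · · · ·
    · · · · · █ █ █ · · · ·
    · · · · █ · · · · · · ·
    · · · · · · · · · · · ·
    · · · · · · · · · · · ·
    · · · · · · · · · · · ·
    · · · · · · · · · · · ·
    · · · · · · · · · · · ·
T2:
  2·area = 128  (B↔C swapped to make it positive)
  edge (20, 18)→(1, 6): d=(-19,-12) top-left  bias=+0
  edge (1, 6)→(18, 10): d=(17,4) right/bottom  bias=-1
  edge (18, 10)→(20, 18): d=(2,8) right/bottom  bias=-1
    (1,3)@(3, 7): e=[5,9,114] → █
    (2,3)@(5, 7): e=[29,1,98] → █
    (3,3)@(7, 7): e=[53,-7,82] → ·
    (1,4)@(3, 9): e=[-33,43,118] → ·
    (2,4)@(5, 9): e=[-9,35,102] → ·
    (3,4)@(7, 9): e=[15,27,86] → █
    (4,4)@(9, 9): e=[39,19,70] → █
    (5,4)@(11, 9): e=[63,11,54] → █
    (6,4)@(13, 9): e=[87,3,38] → █
    (7,4)@(15, 9): e=[111,-5,22] → ·
    (3,5)@(7, 11): e=[-23,61,90] → ·
    (4,5)@(9, 11): e=[1,53,74] → █
  covered (17 px):
    · · · · · · · · · · · ·
    · · · · · · · · · · · ·
    · · · · · · · · · · · ·
    · █ █ · · · · · · · · ·
    · · · █ █ █ █ · · · · ·
    · · · · █ █ █ █ █ · · ·
    · · · · · · █ █ █ · · ·
    · · · · · · · · █ █ · ·
    · · · · · · · · · █ · ·
    · · · · · · · · · · · ·

Z-buffer (winner per pixel, '.' = empty):
  . 0 0 0 . . . . . . . .
  . . . 0 0 0 0 0 0 . . .
  . . . . . . 0 0 0 . . .
  . 2 2 . . 1 1 1 0 . . .
  . . . 2 2 2 2 . . . . .
  . . . . 2 2 2 2 2 . . .
  . . . . . . 2 2 2 . . .
  . . . . . . . . 2 2 . .
  . . . . . . . . . 2 . .
  . . . . . . . . . . . .

Answer: -1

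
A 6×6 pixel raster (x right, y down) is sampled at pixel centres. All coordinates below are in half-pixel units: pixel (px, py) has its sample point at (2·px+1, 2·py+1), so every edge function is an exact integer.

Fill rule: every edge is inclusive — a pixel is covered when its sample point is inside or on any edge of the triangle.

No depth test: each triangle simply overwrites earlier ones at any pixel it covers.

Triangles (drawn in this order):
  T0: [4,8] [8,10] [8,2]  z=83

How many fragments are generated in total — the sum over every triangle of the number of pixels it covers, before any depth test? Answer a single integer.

T0:
  2·area = 32  (B↔C swapped to make it positive)
  edge (4, 8)→(8, 2): d=(4,-6) inclusive
  edge (8, 2)→(8, 10): d=(0,8) inclusive
  edge (8, 10)→(4, 8): d=(-4,-2) inclusive
    (3,2)@(7, 5): e=[6,8,18] → X
    (4,2)@(9, 5): e=[18,-8,22] → .
    (2,3)@(5, 7): e=[2,24,6] → X
    (4,3)@(9, 7): e=[26,-8,14] → .
    (2,4)@(5, 9): e=[10,24,-2] → .
    (3,4)@(7, 9): e=[22,8,2] → X
    (4,4)@(9, 9): e=[34,-8,6] → .
    (3,5)@(7, 11): e=[30,8,-6] → .
  covered (4 px):
    . . . . . .
    . . . . . .
    . . . X . .
    . . X X . .
    . . . X . .
    . . . . . .

Answer: 4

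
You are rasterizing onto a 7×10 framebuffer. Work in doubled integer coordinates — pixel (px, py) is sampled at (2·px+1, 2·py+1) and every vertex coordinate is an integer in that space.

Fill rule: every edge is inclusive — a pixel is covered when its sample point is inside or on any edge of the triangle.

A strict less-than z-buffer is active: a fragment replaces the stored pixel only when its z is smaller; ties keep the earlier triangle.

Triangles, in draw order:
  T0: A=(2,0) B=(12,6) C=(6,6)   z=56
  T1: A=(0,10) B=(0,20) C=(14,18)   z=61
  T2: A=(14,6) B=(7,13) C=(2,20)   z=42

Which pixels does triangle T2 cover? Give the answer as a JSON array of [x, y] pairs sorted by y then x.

T0:
  2·area = 36
  edge (2, 0)→(12, 6): d=(10,6) inclusive
  edge (12, 6)→(6, 6): d=(-6,0) inclusive
  edge (6, 6)→(2, 0): d=(-4,-6) inclusive
    (1,0)@(3, 1): e=[4,30,2] → █
    (2,0)@(5, 1): e=[-8,30,14] → ·
    (1,1)@(3, 3): e=[24,18,-6] → ·
    (2,1)@(5, 3): e=[12,18,6] → █
    (3,1)@(7, 3): e=[0,18,18] → █  [on edge]
    (4,1)@(9, 3): e=[-12,18,30] → ·
    (2,2)@(5, 5): e=[32,6,-2] → ·
    (3,2)@(7, 5): e=[20,6,10] → █
    (4,2)@(9, 5): e=[8,6,22] → █
    (5,2)@(11, 5): e=[-4,6,34] → ·
    (3,3)@(7, 7): e=[40,-6,2] → ·
    (4,3)@(9, 7): e=[28,-6,14] → ·
  covered (5 px):
    · █ · · · · ·
    · · █ █ · · ·
    · · · █ █ · ·
    · · · · · · ·
    · · · · · · ·
    · · · · · · ·
    · · · · · · ·
    · · · · · · ·
    · · · · · · ·
    · · · · · · ·
T1:
  2·area = 140  (B↔C swapped to make it positive)
  edge (0, 10)→(14, 18): d=(14,8) inclusive
  edge (14, 18)→(0, 20): d=(-14,2) inclusive
  edge (0, 20)→(0, 10): d=(0,-10) inclusive
    (0,5)@(1, 11): e=[6,124,10] → █
    (1,5)@(3, 11): e=[-10,120,30] → ·
    (0,6)@(1, 13): e=[34,96,10] → █
    (1,6)@(3, 13): e=[18,92,30] → █
    (2,6)@(5, 13): e=[2,88,50] → █
    (3,6)@(7, 13): e=[-14,84,70] → ·
    (0,7)@(1, 15): e=[62,68,10] → █
    (3,7)@(7, 15): e=[14,56,70] → █
    (4,7)@(9, 15): e=[-2,52,90] → ·
    (0,8)@(1, 17): e=[90,40,10] → █
    (4,8)@(9, 17): e=[26,24,90] → █
    (5,8)@(11, 17): e=[10,20,110] → █
    (3,9)@(7, 19): e=[70,0,70] → █  [on edge]
  covered (18 px):
    · · · · · · ·
    · · · · · · ·
    · · · · · · ·
    · · · · · · ·
    · · · · · · ·
    █ · · · · · ·
    █ █ █ · · · ·
    █ █ █ █ · · ·
    █ █ █ █ █ █ ·
    █ █ █ █ · · ·
T2:
  2·area = 14  (B↔C swapped to make it positive)
  edge (14, 6)→(2, 20): d=(-12,14) inclusive
  edge (2, 20)→(7, 13): d=(5,-7) inclusive
  edge (7, 13)→(14, 6): d=(7,-7) inclusive
    (6,3)@(13, 7): e=[2,12,0] → █  [on edge]
    (5,4)@(11, 9): e=[6,8,0] → █  [on edge]
    (6,4)@(13, 9): e=[-22,22,14] → ·
    (4,5)@(9, 11): e=[10,4,0] → █  [on edge]
    (5,5)@(11, 11): e=[-18,18,14] → ·
    (3,6)@(7, 13): e=[14,0,0] → █  [on edge]
    (4,6)@(9, 13): e=[-14,14,14] → ·
    (2,7)@(5, 15): e=[18,-4,0] → ·  [on edge]
    (3,7)@(7, 15): e=[-10,10,14] → ·
    (1,8)@(3, 17): e=[22,-8,0] → ·  [on edge]
    (0,9)@(1, 19): e=[26,-12,0] → ·  [on edge]
  covered (4 px):
    · · · · · · ·
    · · · · · · ·
    · · · · · · ·
    · · · · · · █
    · · · · · █ ·
    · · · · █ · ·
    · · · █ · · ·
    · · · · · · ·
    · · · · · · ·
    · · · · · · ·

Final: [[6,3],[5,4],[4,5],[3,6]]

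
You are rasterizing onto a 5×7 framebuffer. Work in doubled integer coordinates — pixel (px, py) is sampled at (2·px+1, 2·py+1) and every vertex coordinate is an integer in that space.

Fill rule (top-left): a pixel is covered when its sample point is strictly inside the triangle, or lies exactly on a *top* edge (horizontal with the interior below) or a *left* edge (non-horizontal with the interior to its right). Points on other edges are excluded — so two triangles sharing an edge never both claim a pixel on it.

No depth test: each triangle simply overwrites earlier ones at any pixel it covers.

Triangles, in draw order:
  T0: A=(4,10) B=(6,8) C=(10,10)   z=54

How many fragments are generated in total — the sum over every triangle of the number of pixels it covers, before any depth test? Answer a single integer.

T0:
  2·area = 12
  edge (4, 10)→(6, 8): d=(2,-2) top-left  bias=+0
  edge (6, 8)→(10, 10): d=(4,2) right/bottom  bias=-1
  edge (10, 10)→(4, 10): d=(-6,0) right/bottom  bias=-1
    (4,2)@(9, 5): e=[0,-18,30] → ·  [on edge]
    (3,3)@(7, 7): e=[0,-6,18] → ·  [on edge]
    (2,4)@(5, 9): e=[0,6,6] → #  [on edge]
    (3,4)@(7, 9): e=[4,2,6] → #
    (4,4)@(9, 9): e=[8,-2,6] → ·
    (1,5)@(3, 11): e=[0,18,-6] → ·  [on edge]
    (2,5)@(5, 11): e=[4,14,-6] → ·
    (3,5)@(7, 11): e=[8,10,-6] → ·
    (0,6)@(1, 13): e=[0,30,-18] → ·  [on edge]
  covered (2 px):
    · · · · ·
    · · · · ·
    · · · · ·
    · · · · ·
    · · # # ·
    · · · · ·
    · · · · ·

Result: 2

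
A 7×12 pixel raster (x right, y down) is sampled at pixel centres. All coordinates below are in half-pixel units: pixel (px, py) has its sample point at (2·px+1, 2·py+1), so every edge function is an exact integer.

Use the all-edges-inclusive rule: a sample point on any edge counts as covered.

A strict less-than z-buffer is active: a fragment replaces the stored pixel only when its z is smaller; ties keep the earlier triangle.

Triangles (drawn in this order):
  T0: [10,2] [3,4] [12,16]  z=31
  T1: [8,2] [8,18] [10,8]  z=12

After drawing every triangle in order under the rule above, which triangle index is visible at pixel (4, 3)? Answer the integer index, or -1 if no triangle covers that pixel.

T0:
  2·area = 102  (B↔C swapped to make it positive)
  edge (10, 2)→(12, 16): d=(2,14) inclusive
  edge (12, 16)→(3, 4): d=(-9,-12) inclusive
  edge (3, 4)→(10, 2): d=(7,-2) inclusive
    (3,1)@(7, 3): e=[44,57,1] → X
    (4,1)@(9, 3): e=[16,81,5] → X
    (5,1)@(11, 3): e=[-12,105,9] → .
    (2,2)@(5, 5): e=[76,15,11] → X
    (5,2)@(11, 5): e=[-8,87,23] → .
    (2,3)@(5, 7): e=[80,-3,25] → .
    (3,3)@(7, 7): e=[52,21,29] → X
    (5,3)@(11, 7): e=[-4,69,37] → .
    (3,4)@(7, 9): e=[56,3,43] → X
    (5,4)@(11, 9): e=[0,51,51] → X  [on edge]
    (6,4)@(13, 9): e=[-28,75,55] → .
    (3,5)@(7, 11): e=[60,-15,57] → .
    (6,11)@(13, 23): e=[0,-51,153] → .  [on edge]
  covered (13 px):
    . . . . . . .
    . . . X X . .
    . . X X X . .
    . . . X X . .
    . . . X X X .
    . . . . X X .
    . . . . . X .
    . . . . . . .
    . . . . . . .
    . . . . . . .
    . . . . . . .
    . . . . . . .
T1:
  2·area = 32  (B↔C swapped to make it positive)
  edge (8, 2)→(10, 8): d=(2,6) inclusive
  edge (10, 8)→(8, 18): d=(-2,10) inclusive
  edge (8, 18)→(8, 2): d=(0,-16) inclusive
    (5,1)@(11, 3): e=[-16,0,48] → .  [on edge]
    (4,2)@(9, 5): e=[0,16,16] → X  [on edge]
    (5,2)@(11, 5): e=[-12,-4,48] → .
    (4,3)@(9, 7): e=[4,12,16] → X
    (5,3)@(11, 7): e=[-8,-8,48] → .
    (4,4)@(9, 9): e=[8,8,16] → X
    (5,4)@(11, 9): e=[-4,-12,48] → .
    (4,5)@(9, 11): e=[12,4,16] → X
    (5,5)@(11, 11): e=[0,-16,48] → .  [on edge]
    (4,6)@(9, 13): e=[16,0,16] → X  [on edge]
    (5,6)@(11, 13): e=[4,-20,48] → .
    (4,7)@(9, 15): e=[20,-4,16] → .
    (6,8)@(13, 17): e=[0,-48,80] → .  [on edge]
    (3,11)@(7, 23): e=[48,0,-16] → .  [on edge]
  covered (5 px):
    . . . . . . .
    . . . . . . .
    . . . . X . .
    . . . . X . .
    . . . . X . .
    . . . . X . .
    . . . . X . .
    . . . . . . .
    . . . . . . .
    . . . . . . .
    . . . . . . .
    . . . . . . .

Z-buffer (winner per pixel, '.' = empty):
  . . . . . . .
  . . . 0 0 . .
  . . 0 0 1 . .
  . . . 0 1 . .
  . . . 0 1 0 .
  . . . . 1 0 .
  . . . . 1 0 .
  . . . . . . .
  . . . . . . .
  . . . . . . .
  . . . . . . .
  . . . . . . .

Result: 1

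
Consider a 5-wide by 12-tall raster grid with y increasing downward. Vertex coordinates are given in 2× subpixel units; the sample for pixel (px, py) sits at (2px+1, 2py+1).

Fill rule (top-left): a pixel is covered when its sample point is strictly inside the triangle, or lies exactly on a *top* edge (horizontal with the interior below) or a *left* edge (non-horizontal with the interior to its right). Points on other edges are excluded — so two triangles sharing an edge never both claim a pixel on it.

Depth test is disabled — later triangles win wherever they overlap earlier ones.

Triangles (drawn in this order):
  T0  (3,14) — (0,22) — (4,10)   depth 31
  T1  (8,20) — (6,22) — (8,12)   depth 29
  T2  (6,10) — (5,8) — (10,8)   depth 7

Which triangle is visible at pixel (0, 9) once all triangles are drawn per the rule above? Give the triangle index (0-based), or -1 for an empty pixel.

T0:
  2·area = 4
  edge (3, 14)→(0, 22): d=(-3,8) right/bottom  bias=-1
  edge (0, 22)→(4, 10): d=(4,-12) top-left  bias=+0
  edge (4, 10)→(3, 14): d=(-1,4) right/bottom  bias=-1
    (3,0)@(7, 1): e=[7,0,-3] → ·  [on edge]
    (2,3)@(5, 7): e=[5,0,-1] → ·  [on edge]
    (1,6)@(3, 13): e=[3,0,1] → █  [on edge]
    (2,6)@(5, 13): e=[-13,24,-7] → ·
    (1,7)@(3, 15): e=[-3,8,-1] → ·
    (0,9)@(1, 19): e=[1,0,3] → █  [on edge]
    (1,9)@(3, 19): e=[-15,24,-5] → ·
    (0,10)@(1, 21): e=[-5,8,1] → ·
  covered (2 px):
    · · · · ·
    · · · · ·
    · · · · ·
    · · · · ·
    · · · · ·
    · · · · ·
    · █ · · ·
    · · · · ·
    · · · · ·
    █ · · · ·
    · · · · ·
    · · · · ·
T1:
  2·area = 16
  edge (8, 20)→(6, 22): d=(-2,2) right/bottom  bias=-1
  edge (6, 22)→(8, 12): d=(2,-10) top-left  bias=+0
  edge (8, 12)→(8, 20): d=(0,8) right/bottom  bias=-1
    (4,3)@(9, 7): e=[24,0,-8] → ·  [on edge]
    (3,8)@(7, 17): e=[8,0,8] → █  [on edge]
    (4,8)@(9, 17): e=[4,20,-8] → ·
    (3,9)@(7, 19): e=[4,4,8] → █
    (4,9)@(9, 19): e=[0,24,-8] → ·  [on edge]
    (3,10)@(7, 21): e=[0,8,8] → ·  [on edge]
    (2,11)@(5, 23): e=[0,-8,24] → ·  [on edge]
  covered (2 px):
    · · · · ·
    · · · · ·
    · · · · ·
    · · · · ·
    · · · · ·
    · · · · ·
    · · · · ·
    · · · · ·
    · · · █ ·
    · · · █ ·
    · · · · ·
    · · · · ·
T2:
  2·area = 10
  edge (6, 10)→(5, 8): d=(-1,-2) top-left  bias=+0
  edge (5, 8)→(10, 8): d=(5,0) top-left  bias=+0
  edge (10, 8)→(6, 10): d=(-4,2) right/bottom  bias=-1
    (3,4)@(7, 9): e=[3,5,2] → █
    (4,4)@(9, 9): e=[7,5,-2] → ·
    (3,5)@(7, 11): e=[1,15,-6] → ·
  covered (1 px):
    · · · · ·
    · · · · ·
    · · · · ·
    · · · · ·
    · · · █ ·
    · · · · ·
    · · · · ·
    · · · · ·
    · · · · ·
    · · · · ·
    · · · · ·
    · · · · ·

Z-buffer (winner per pixel, '.' = empty):
  . . . . .
  . . . . .
  . . . . .
  . . . . .
  . . . 2 .
  . . . . .
  . 0 . . .
  . . . . .
  . . . 1 .
  0 . . 1 .
  . . . . .
  . . . . .

Result: 0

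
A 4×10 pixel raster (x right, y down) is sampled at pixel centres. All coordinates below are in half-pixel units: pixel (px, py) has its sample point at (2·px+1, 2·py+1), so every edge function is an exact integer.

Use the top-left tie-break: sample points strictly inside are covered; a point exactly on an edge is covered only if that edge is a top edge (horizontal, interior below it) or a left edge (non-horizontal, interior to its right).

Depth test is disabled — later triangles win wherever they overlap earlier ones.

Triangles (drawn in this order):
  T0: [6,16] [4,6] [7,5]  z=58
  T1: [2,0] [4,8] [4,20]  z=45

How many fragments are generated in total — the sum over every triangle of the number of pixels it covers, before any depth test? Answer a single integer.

T0:
  2·area = 32
  edge (6, 16)→(4, 6): d=(-2,-10) top-left  bias=+0
  edge (4, 6)→(7, 5): d=(3,-1) top-left  bias=+0
  edge (7, 5)→(6, 16): d=(-1,11) right/bottom  bias=-1
    (1,0)@(3, 1): e=[0,-16,48] → ·  [on edge]
    (3,2)@(7, 5): e=[32,0,0] → ·  [on edge]
    (0,3)@(1, 7): e=[-32,0,64] → ·  [on edge]
    (2,3)@(5, 7): e=[8,4,20] → #
    (3,3)@(7, 7): e=[28,6,-2] → ·
    (2,4)@(5, 9): e=[4,10,18] → #
    (3,4)@(7, 9): e=[24,12,-4] → ·
    (2,5)@(5, 11): e=[0,16,16] → #  [on edge]
    (3,5)@(7, 11): e=[20,18,-6] → ·
    (2,6)@(5, 13): e=[-4,22,14] → ·
  covered (3 px):
    · · · ·
    · · · ·
    · · · ·
    · · # ·
    · · # ·
    · · # ·
    · · · ·
    · · · ·
    · · · ·
    · · · ·
T1:
  2·area = 24
  edge (2, 0)→(4, 8): d=(2,8) right/bottom  bias=-1
  edge (4, 8)→(4, 20): d=(0,12) right/bottom  bias=-1
  edge (4, 20)→(2, 0): d=(-2,-20) top-left  bias=+0
    (1,2)@(3, 5): e=[2,12,10] → #
    (2,2)@(5, 5): e=[-14,-12,50] → ·
    (1,3)@(3, 7): e=[6,12,6] → #
    (2,3)@(5, 7): e=[-10,-12,46] → ·
    (1,4)@(3, 9): e=[10,12,2] → #
    (2,4)@(5, 9): e=[-6,-12,42] → ·
    (1,5)@(3, 11): e=[14,12,-2] → ·
  covered (3 px):
    · · · ·
    · · · ·
    · # · ·
    · # · ·
    · # · ·
    · · · ·
    · · · ·
    · · · ·
    · · · ·
    · · · ·

Final: 6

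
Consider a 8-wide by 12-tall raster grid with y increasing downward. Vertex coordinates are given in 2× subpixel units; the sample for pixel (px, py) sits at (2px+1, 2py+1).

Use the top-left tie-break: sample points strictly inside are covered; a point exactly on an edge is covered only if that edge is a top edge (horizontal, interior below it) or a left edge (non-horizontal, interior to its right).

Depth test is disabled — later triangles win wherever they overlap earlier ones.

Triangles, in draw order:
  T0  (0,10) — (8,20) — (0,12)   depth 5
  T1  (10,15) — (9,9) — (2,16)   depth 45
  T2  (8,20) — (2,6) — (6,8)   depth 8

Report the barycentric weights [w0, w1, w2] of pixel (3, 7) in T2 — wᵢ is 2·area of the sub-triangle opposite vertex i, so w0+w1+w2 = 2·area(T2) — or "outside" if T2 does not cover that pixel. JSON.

T0:
  2·area = 16
  edge (0, 10)→(8, 20): d=(8,10) right/bottom  bias=-1
  edge (8, 20)→(0, 12): d=(-8,-8) top-left  bias=+0
  edge (0, 12)→(0, 10): d=(0,-2) top-left  bias=+0
    (0,6)@(1, 13): e=[14,0,2] → █  [on edge]
    (1,6)@(3, 13): e=[-6,16,6] → ·
    (0,7)@(1, 15): e=[30,-16,2] → ·
    (1,7)@(3, 15): e=[10,0,6] → █  [on edge]
    (2,7)@(5, 15): e=[-10,16,10] → ·
    (1,8)@(3, 17): e=[26,-16,6] → ·
    (2,8)@(5, 17): e=[6,0,10] → █  [on edge]
    (3,8)@(7, 17): e=[-14,16,14] → ·
    (2,9)@(5, 19): e=[22,-16,10] → ·
    (3,9)@(7, 19): e=[2,0,14] → █  [on edge]
    (4,9)@(9, 19): e=[-18,16,18] → ·
    (3,10)@(7, 21): e=[18,-16,14] → ·
    (4,10)@(9, 21): e=[-2,0,18] → ·  [on edge]
    (5,11)@(11, 23): e=[-6,0,22] → ·  [on edge]
  covered (4 px):
    · · · · · · · ·
    · · · · · · · ·
    · · · · · · · ·
    · · · · · · · ·
    · · · · · · · ·
    · · · · · · · ·
    █ · · · · · · ·
    · █ · · · · · ·
    · · █ · · · · ·
    · · · █ · · · ·
    · · · · · · · ·
    · · · · · · · ·
T1:
  2·area = 49  (B↔C swapped to make it positive)
  edge (10, 15)→(2, 16): d=(-8,1) right/bottom  bias=-1
  edge (2, 16)→(9, 9): d=(7,-7) top-left  bias=+0
  edge (9, 9)→(10, 15): d=(1,6) right/bottom  bias=-1
    (7,1)@(15, 3): e=[91,0,-42] → ·  [on edge]
    (6,2)@(13, 5): e=[77,0,-28] → ·  [on edge]
    (5,3)@(11, 7): e=[63,0,-14] → ·  [on edge]
    (4,4)@(9, 9): e=[49,0,0] → ·  [on edge]
    (3,5)@(7, 11): e=[35,0,14] → █  [on edge]
    (4,5)@(9, 11): e=[33,14,2] → █
    (5,5)@(11, 11): e=[31,28,-10] → ·
    (2,6)@(5, 13): e=[21,0,28] → █  [on edge]
    (5,6)@(11, 13): e=[15,42,-8] → ·
    (1,7)@(3, 15): e=[7,0,42] → █  [on edge]
    (5,7)@(11, 15): e=[-1,56,-6] → ·
    (0,8)@(1, 17): e=[-7,0,56] → ·  [on edge]
    (5,10)@(11, 21): e=[-49,98,0] → ·  [on edge]
  covered (9 px):
    · · · · · · · ·
    · · · · · · · ·
    · · · · · · · ·
    · · · · · · · ·
    · · · · · · · ·
    · · · █ █ · · ·
    · · █ █ █ · · ·
    · █ █ █ █ · · ·
    · · · · · · · ·
    · · · · · · · ·
    · · · · · · · ·
    · · · · · · · ·
T2:
  2·area = 44
  edge (8, 20)→(2, 6): d=(-6,-14) top-left  bias=+0
  edge (2, 6)→(6, 8): d=(4,2) right/bottom  bias=-1
  edge (6, 8)→(8, 20): d=(2,12) right/bottom  bias=-1
    (1,3)@(3, 7): e=[8,2,34] → █
    (2,3)@(5, 7): e=[36,-2,10] → ·
    (1,4)@(3, 9): e=[-4,10,38] → ·
    (2,4)@(5, 9): e=[24,6,14] → █
    (3,4)@(7, 9): e=[52,2,-10] → ·
    (2,5)@(5, 11): e=[12,14,18] → █
    (3,5)@(7, 11): e=[40,10,-6] → ·
    (2,6)@(5, 13): e=[0,22,22] → █  [on edge]
    (3,6)@(7, 13): e=[28,18,-2] → ·
    (2,7)@(5, 15): e=[-12,30,26] → ·
    (3,7)@(7, 15): e=[16,26,2] → █
    (4,7)@(9, 15): e=[44,22,-22] → ·
  covered (6 px):
    · · · · · · · ·
    · · · · · · · ·
    · · · · · · · ·
    · █ · · · · · ·
    · · █ · · · · ·
    · · █ · · · · ·
    · · █ · · · · ·
    · · · █ · · · ·
    · · · █ · · · ·
    · · · · · · · ·
    · · · · · · · ·
    · · · · · · · ·

Result: [26,2,16]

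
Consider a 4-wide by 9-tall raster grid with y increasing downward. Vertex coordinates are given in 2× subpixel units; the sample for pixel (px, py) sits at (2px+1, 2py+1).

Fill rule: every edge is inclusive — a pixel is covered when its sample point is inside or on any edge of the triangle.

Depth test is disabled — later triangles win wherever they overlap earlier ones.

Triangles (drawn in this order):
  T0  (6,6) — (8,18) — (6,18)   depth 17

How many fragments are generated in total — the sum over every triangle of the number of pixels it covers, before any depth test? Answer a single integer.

T0:
  2·area = 24
  edge (6, 6)→(8, 18): d=(2,12) inclusive
  edge (8, 18)→(6, 18): d=(-2,0) inclusive
  edge (6, 18)→(6, 6): d=(0,-12) inclusive
    (3,6)@(7, 13): e=[2,10,12] → X
    (3,7)@(7, 15): e=[6,6,12] → X
    (3,8)@(7, 17): e=[10,2,12] → X
  covered (3 px):
    . . . .
    . . . .
    . . . .
    . . . .
    . . . .
    . . . .
    . . . X
    . . . X
    . . . X

Result: 3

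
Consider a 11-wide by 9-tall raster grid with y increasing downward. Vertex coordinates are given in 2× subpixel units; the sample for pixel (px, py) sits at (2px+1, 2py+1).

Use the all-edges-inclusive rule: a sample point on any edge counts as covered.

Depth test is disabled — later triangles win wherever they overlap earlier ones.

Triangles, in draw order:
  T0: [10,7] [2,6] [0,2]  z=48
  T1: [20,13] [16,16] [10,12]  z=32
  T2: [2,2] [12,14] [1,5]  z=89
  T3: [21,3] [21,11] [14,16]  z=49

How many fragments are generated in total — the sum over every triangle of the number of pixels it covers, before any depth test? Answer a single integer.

T0:
  2·area = 30
  edge (10, 7)→(2, 6): d=(-8,-1) inclusive
  edge (2, 6)→(0, 2): d=(-2,-4) inclusive
  edge (0, 2)→(10, 7): d=(10,5) inclusive
    (0,1)@(1, 3): e=[23,2,5] → █
    (1,1)@(3, 3): e=[25,10,-5] → ·
    (0,2)@(1, 5): e=[7,-2,25] → ·
    (1,2)@(3, 5): e=[9,6,15] → █
    (2,2)@(5, 5): e=[11,14,5] → █
    (3,2)@(7, 5): e=[13,22,-5] → ·
    (1,3)@(3, 7): e=[-7,2,35] → ·
    (2,3)@(5, 7): e=[-5,10,25] → ·
  covered (3 px):
    · · · · · · · · · · ·
    █ · · · · · · · · · ·
    · █ █ · · · · · · · ·
    · · · · · · · · · · ·
    · · · · · · · · · · ·
    · · · · · · · · · · ·
    · · · · · · · · · · ·
    · · · · · · · · · · ·
    · · · · · · · · · · ·
T1:
  2·area = 34
  edge (20, 13)→(16, 16): d=(-4,3) inclusive
  edge (16, 16)→(10, 12): d=(-6,-4) inclusive
  edge (10, 12)→(20, 13): d=(10,1) inclusive
    (6,6)@(13, 13): e=[21,6,7] → █
    (7,6)@(15, 13): e=[15,14,5] → █
    (8,6)@(17, 13): e=[9,22,3] → █
    (9,6)@(19, 13): e=[3,30,1] → █
    (10,6)@(21, 13): e=[-3,38,-1] → ·
    (6,7)@(13, 15): e=[13,-6,27] → ·
    (7,7)@(15, 15): e=[7,2,25] → █
    (9,7)@(19, 15): e=[-5,18,21] → ·
    (7,8)@(15, 17): e=[-1,-10,45] → ·
    (8,8)@(17, 17): e=[-7,-2,43] → ·
  covered (6 px):
    · · · · · · · · · · ·
    · · · · · · · · · · ·
    · · · · · · · · · · ·
    · · · · · · · · · · ·
    · · · · · · · · · · ·
    · · · · · · · · · · ·
    · · · · · · █ █ █ █ ·
    · · · · · · · █ █ · ·
    · · · · · · · · · · ·
T2:
  2·area = 42
  edge (2, 2)→(12, 14): d=(10,12) inclusive
  edge (12, 14)→(1, 5): d=(-11,-9) inclusive
  edge (1, 5)→(2, 2): d=(1,-3) inclusive
    (0,2)@(1, 5): e=[42,0,0] → █  [on edge]
    (1,2)@(3, 5): e=[18,18,6] → █
    (2,2)@(5, 5): e=[-6,36,12] → ·
    (0,3)@(1, 7): e=[62,-22,2] → ·
    (1,3)@(3, 7): e=[38,-4,8] → ·
    (2,3)@(5, 7): e=[14,14,14] → █
    (3,3)@(7, 7): e=[-10,32,20] → ·
    (2,4)@(5, 9): e=[34,-8,16] → ·
    (3,4)@(7, 9): e=[10,10,22] → █
    (4,4)@(9, 9): e=[-14,28,28] → ·
    (3,5)@(7, 11): e=[30,-12,24] → ·
    (4,5)@(9, 11): e=[6,6,30] → █
  covered (6 px):
    · · · · · · · · · · ·
    · · · · · · · · · · ·
    █ █ · · · · · · · · ·
    · · █ · · · · · · · ·
    · · · █ · · · · · · ·
    · · · · █ · · · · · ·
    · · · · · █ · · · · ·
    · · · · · · · · · · ·
    · · · · · · · · · · ·
T3:
  2·area = 56
  edge (21, 3)→(21, 11): d=(0,8) inclusive
  edge (21, 11)→(14, 16): d=(-7,5) inclusive
  edge (14, 16)→(21, 3): d=(7,-13) inclusive
    (10,0)@(21, 1): e=[0,70,-14] → ·  [on edge]
    (10,1)@(21, 3): e=[0,56,0] → █  [on edge]
    (10,2)@(21, 5): e=[0,42,14] → █  [on edge]
    (9,3)@(19, 7): e=[16,38,2] → █
    (10,3)@(21, 7): e=[0,28,28] → █  [on edge]
    (9,4)@(19, 9): e=[16,24,16] → █
    (10,4)@(21, 9): e=[0,14,42] → █  [on edge]
    (8,5)@(17, 11): e=[32,20,4] → █
    (10,5)@(21, 11): e=[0,0,56] → █  [on edge]
    (8,6)@(17, 13): e=[32,6,18] → █
    (9,6)@(19, 13): e=[16,-4,44] → ·
    (10,6)@(21, 13): e=[0,-14,70] → ·  [on edge]
    (10,7)@(21, 15): e=[0,-28,84] → ·  [on edge]
    (10,8)@(21, 17): e=[0,-42,98] → ·  [on edge]
  covered (11 px):
    · · · · · · · · · · ·
    · · · · · · · · · · █
    · · · · · · · · · · █
    · · · · · · · · · █ █
    · · · · · · · · · █ █
    · · · · · · · · █ █ █
    · · · · · · · · █ · ·
    · · · · · · · █ · · ·
    · · · · · · · · · · ·

Answer: 26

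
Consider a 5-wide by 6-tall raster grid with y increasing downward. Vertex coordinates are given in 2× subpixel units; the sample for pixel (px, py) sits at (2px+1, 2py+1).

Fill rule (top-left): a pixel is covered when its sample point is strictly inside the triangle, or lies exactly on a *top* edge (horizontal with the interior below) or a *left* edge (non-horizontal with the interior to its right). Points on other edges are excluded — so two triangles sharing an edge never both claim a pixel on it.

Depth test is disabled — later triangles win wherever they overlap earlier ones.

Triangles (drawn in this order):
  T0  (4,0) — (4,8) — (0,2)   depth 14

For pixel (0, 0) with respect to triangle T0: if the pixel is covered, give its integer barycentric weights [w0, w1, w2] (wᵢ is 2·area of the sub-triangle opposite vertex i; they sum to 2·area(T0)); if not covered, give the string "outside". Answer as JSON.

T0:
  2·area = 32
  edge (4, 0)→(4, 8): d=(0,8) right/bottom  bias=-1
  edge (4, 8)→(0, 2): d=(-4,-6) top-left  bias=+0
  edge (0, 2)→(4, 0): d=(4,-2) top-left  bias=+0
    (1,0)@(3, 1): e=[8,22,2] → █
    (2,0)@(5, 1): e=[-8,34,6] → ·
    (0,1)@(1, 3): e=[24,2,6] → █
    (2,1)@(5, 3): e=[-8,26,14] → ·
    (0,2)@(1, 5): e=[24,-6,14] → ·
    (1,2)@(3, 5): e=[8,6,18] → █
    (2,2)@(5, 5): e=[-8,18,22] → ·
    (1,3)@(3, 7): e=[8,-2,26] → ·
  covered (4 px):
    · █ · · ·
    █ █ · · ·
    · █ · · ·
    · · · · ·
    · · · · ·
    · · · · ·

Answer: "outside"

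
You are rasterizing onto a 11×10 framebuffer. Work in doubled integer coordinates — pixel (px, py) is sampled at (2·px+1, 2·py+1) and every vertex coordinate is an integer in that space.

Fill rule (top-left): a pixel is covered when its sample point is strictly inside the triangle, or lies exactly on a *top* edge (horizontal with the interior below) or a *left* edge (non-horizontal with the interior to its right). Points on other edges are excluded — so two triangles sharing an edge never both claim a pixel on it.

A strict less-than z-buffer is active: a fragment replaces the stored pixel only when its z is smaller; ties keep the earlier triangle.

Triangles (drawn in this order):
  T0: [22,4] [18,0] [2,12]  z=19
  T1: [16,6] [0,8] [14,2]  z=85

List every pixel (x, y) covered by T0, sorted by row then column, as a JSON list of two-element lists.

T0:
  2·area = 112  (B↔C swapped to make it positive)
  edge (22, 4)→(2, 12): d=(-20,8) right/bottom  bias=-1
  edge (2, 12)→(18, 0): d=(16,-12) top-left  bias=+0
  edge (18, 0)→(22, 4): d=(4,4) right/bottom  bias=-1
    (8,0)@(17, 1): e=[100,4,8] → X
    (9,0)@(19, 1): e=[84,28,0] → .  [on edge]
    (7,1)@(15, 3): e=[76,12,24] → X
    (9,1)@(19, 3): e=[44,60,8] → X
    (10,1)@(21, 3): e=[28,84,0] → .  [on edge]
    (6,2)@(13, 5): e=[52,20,40] → X
    (10,2)@(21, 5): e=[-12,116,8] → .
    (4,3)@(9, 7): e=[44,4,64] → X
    (5,3)@(11, 7): e=[28,28,56] → X
    (7,3)@(15, 7): e=[-4,76,40] → .
    (8,3)@(17, 7): e=[-20,100,32] → .
    (9,3)@(19, 7): e=[-36,124,24] → .
  covered (13 px):
    . . . . . . . . X . .
    . . . . . . . X X X .
    . . . . . . X X X X .
    . . . . X X X . . . .
    . . . X X . . . . . .
    . . . . . . . . . . .
    . . . . . . . . . . .
    . . . . . . . . . . .
    . . . . . . . . . . .
    . . . . . . . . . . .
T1:
  2·area = 68
  edge (16, 6)→(0, 8): d=(-16,2) right/bottom  bias=-1
  edge (0, 8)→(14, 2): d=(14,-6) top-left  bias=+0
  edge (14, 2)→(16, 6): d=(2,4) right/bottom  bias=-1
    (6,1)@(13, 3): e=[54,8,6] → X
    (7,1)@(15, 3): e=[50,20,-2] → .
    (3,2)@(7, 5): e=[34,0,34] → X  [on edge]
    (4,2)@(9, 5): e=[30,12,26] → X
    (5,2)@(11, 5): e=[26,24,18] → X
    (7,2)@(15, 5): e=[18,48,2] → X
    (8,2)@(17, 5): e=[14,60,-6] → .
    (1,3)@(3, 7): e=[10,4,54] → X
    (2,3)@(5, 7): e=[6,16,46] → X
    (4,3)@(9, 7): e=[-2,40,30] → .
    (5,3)@(11, 7): e=[-6,52,22] → .
    (6,3)@(13, 7): e=[-10,64,14] → .
  covered (9 px):
    . . . . . . . . . . .
    . . . . . . X . . . .
    . . . X X X X X . . .
    . X X X . . . . . . .
    . . . . . . . . . . .
    . . . . . . . . . . .
    . . . . . . . . . . .
    . . . . . . . . . . .
    . . . . . . . . . . .
    . . . . . . . . . . .

Final: [[8,0],[7,1],[8,1],[9,1],[6,2],[7,2],[8,2],[9,2],[4,3],[5,3],[6,3],[3,4],[4,4]]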